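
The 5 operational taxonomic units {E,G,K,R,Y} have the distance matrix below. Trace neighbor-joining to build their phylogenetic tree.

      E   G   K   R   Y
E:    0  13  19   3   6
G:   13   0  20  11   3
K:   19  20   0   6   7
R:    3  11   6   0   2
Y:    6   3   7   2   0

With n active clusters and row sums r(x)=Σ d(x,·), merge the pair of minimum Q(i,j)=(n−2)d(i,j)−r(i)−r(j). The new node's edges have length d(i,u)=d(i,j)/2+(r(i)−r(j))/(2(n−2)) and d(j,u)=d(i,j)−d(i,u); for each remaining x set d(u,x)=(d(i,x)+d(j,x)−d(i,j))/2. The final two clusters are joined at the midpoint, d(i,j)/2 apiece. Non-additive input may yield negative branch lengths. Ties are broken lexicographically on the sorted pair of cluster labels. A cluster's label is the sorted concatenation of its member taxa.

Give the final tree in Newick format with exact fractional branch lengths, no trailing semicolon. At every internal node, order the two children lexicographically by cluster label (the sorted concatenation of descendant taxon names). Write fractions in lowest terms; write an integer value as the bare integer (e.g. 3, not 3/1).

iteration 1: select G,Y (d=3, Q=-56); attach at lengths (19/3, -10/3); label the merged cluster GY
  updated: d(E,GY)=8, d(GY,K)=12, d(GY,R)=5
iteration 2: select E,GY (d=8, Q=-39); attach at lengths (21/4, 11/4); label the merged cluster EGY
  updated: d(EGY,K)=23/2, d(EGY,R)=0
iteration 3: select EGY,K (d=23/2, Q=-35/2); attach at lengths (11/4, 35/4); label the merged cluster EGKY
  updated: d(EGKY,R)=-11/4
iteration 4: select EGKY,R (d=-11/4); attach at lengths (-11/8, -11/8); label the merged cluster EGKRY
final tree: (((E:21/4,(G:19/3,Y:-10/3):11/4):11/4,K:35/4):-11/8,R:-11/8)
total length: 79/4

(((E:21/4,(G:19/3,Y:-10/3):11/4):11/4,K:35/4):-11/8,R:-11/8)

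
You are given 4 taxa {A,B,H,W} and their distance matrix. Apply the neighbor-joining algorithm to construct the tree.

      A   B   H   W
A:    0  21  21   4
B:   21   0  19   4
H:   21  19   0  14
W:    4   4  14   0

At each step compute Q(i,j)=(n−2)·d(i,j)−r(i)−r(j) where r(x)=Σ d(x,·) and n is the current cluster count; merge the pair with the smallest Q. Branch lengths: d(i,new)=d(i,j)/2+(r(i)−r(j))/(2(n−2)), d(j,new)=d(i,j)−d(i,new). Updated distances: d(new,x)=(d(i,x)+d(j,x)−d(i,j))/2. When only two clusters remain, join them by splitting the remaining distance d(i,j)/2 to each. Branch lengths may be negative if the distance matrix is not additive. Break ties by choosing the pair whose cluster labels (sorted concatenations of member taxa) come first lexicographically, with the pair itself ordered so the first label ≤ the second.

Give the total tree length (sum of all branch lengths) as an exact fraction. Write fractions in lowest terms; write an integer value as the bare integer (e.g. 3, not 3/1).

53/2

1. join A+W (d=4, Q=-60) ⇒ AW; edges |A|=8, |W|=-4
  updated: d(AW,B)=21/2, d(AW,H)=31/2
2. join AW+B (d=21/2, Q=-45) ⇒ ABW; edges |AW|=7/2, |B|=7
  updated: d(ABW,H)=12
3. join ABW+H (d=12) ⇒ ABHW; edges |ABW|=6, |H|=6
final tree: (((A:8,W:-4):7/2,B:7):6,H:6)
total length: 53/2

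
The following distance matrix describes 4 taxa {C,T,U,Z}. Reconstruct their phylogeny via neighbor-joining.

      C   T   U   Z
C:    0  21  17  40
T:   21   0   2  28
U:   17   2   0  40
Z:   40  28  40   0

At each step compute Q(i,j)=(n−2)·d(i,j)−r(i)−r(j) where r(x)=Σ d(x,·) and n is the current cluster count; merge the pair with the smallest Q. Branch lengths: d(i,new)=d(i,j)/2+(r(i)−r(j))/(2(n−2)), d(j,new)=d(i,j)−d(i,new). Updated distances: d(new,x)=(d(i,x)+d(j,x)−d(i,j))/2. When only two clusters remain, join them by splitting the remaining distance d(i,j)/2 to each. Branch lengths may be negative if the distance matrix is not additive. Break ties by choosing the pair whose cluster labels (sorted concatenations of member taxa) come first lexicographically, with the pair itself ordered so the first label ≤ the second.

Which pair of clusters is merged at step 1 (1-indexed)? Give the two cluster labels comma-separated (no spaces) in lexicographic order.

iteration 1: select C,Z (d=40, Q=-106); attach at lengths (25/2, 55/2); label the merged cluster CZ
  updated: d(CZ,T)=9/2, d(CZ,U)=17/2
iteration 2: select CZ,T (d=9/2, Q=-15); attach at lengths (11/2, -1); label the merged cluster CTZ
  updated: d(CTZ,U)=3
iteration 3: select CTZ,U (d=3); attach at lengths (3/2, 3/2); label the merged cluster CTUZ
final tree: (((C:25/2,Z:55/2):11/2,T:-1):3/2,U:3/2)
total length: 95/2

C,Z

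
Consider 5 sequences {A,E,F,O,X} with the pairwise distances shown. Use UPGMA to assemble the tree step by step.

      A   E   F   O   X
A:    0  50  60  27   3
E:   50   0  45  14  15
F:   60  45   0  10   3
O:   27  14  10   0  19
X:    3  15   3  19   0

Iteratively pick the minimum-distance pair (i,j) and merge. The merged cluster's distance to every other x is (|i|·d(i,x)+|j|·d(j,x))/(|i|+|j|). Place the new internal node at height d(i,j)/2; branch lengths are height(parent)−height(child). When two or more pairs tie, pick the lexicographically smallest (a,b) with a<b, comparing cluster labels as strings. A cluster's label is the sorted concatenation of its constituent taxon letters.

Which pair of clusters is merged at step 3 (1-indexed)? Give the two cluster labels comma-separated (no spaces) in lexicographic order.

AX,FO

1. join A+X (d=3) ⇒ AX; edges |A|=3/2, |X|=3/2
  updated: d(AX,E)=65/2, d(AX,F)=63/2, d(AX,O)=23
2. join F+O (d=10) ⇒ FO; edges |F|=5, |O|=5
  updated: d(AX,FO)=109/4, d(E,FO)=59/2
3. join AX+FO (d=109/4) ⇒ AFOX; edges |AX|=97/8, |FO|=69/8
  updated: d(AFOX,E)=31
4. join AFOX+E (d=31) ⇒ AEFOX; edges |AFOX|=15/8, |E|=31/2
final tree: (((A:3/2,X:3/2):97/8,(F:5,O:5):69/8):15/8,E:31/2)
total length: 409/8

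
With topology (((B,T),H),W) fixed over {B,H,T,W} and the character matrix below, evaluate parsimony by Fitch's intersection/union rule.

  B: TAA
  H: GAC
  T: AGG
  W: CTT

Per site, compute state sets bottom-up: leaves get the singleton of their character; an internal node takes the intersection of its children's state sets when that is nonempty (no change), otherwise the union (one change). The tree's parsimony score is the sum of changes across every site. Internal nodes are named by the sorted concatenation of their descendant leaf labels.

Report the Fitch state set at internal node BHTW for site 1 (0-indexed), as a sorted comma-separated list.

BT@0: {T} ∪ {A} = {A,T} (union, +1)
BHT@0: {A,T} ∪ {G} = {A,G,T} (union, +1)
BHTW@0: {A,G,T} ∪ {C} = {A,C,G,T} (union, +1)
BT@1: {A} ∪ {G} = {A,G} (union, +1)
BHT@1: {A,G} ∩ {A} = {A} (intersection, +0)
BHTW@1: {A} ∪ {T} = {A,T} (union, +1)
BT@2: {A} ∪ {G} = {A,G} (union, +1)
BHT@2: {A,G} ∪ {C} = {A,C,G} (union, +1)
BHTW@2: {A,C,G} ∪ {T} = {A,C,G,T} (union, +1)
per-site changes: [3, 2, 3]; total = 8

A,T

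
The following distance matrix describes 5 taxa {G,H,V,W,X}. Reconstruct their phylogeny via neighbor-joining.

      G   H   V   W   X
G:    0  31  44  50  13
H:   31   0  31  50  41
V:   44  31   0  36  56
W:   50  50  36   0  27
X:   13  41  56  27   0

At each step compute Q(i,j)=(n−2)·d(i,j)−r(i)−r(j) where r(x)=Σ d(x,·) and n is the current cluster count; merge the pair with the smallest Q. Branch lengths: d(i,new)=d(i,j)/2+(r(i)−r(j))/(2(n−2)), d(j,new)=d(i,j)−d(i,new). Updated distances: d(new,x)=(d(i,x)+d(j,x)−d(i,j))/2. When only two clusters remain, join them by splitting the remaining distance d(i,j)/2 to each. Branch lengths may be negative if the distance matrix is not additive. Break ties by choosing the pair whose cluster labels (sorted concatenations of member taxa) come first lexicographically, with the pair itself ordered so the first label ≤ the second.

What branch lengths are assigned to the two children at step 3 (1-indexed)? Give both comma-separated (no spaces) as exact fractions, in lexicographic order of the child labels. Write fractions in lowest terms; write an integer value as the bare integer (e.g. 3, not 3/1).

33/4,31/2

iteration 1: select G,X (d=13, Q=-236); attach at lengths (20/3, 19/3); label the merged cluster GX
  updated: d(GX,H)=59/2, d(GX,V)=87/2, d(GX,W)=32
iteration 2: select GX,W (d=32, Q=-159); attach at lengths (51/4, 77/4); label the merged cluster GWX
  updated: d(GWX,H)=95/4, d(GWX,V)=95/4
iteration 3: select GWX,H (d=95/4, Q=-157/2); attach at lengths (33/4, 31/2); label the merged cluster GHWX
  updated: d(GHWX,V)=31/2
iteration 4: select GHWX,V (d=31/2); attach at lengths (31/4, 31/4); label the merged cluster GHVWX
final tree: ((((G:20/3,X:19/3):51/4,W:77/4):33/4,H:31/2):31/4,V:31/4)
total length: 337/4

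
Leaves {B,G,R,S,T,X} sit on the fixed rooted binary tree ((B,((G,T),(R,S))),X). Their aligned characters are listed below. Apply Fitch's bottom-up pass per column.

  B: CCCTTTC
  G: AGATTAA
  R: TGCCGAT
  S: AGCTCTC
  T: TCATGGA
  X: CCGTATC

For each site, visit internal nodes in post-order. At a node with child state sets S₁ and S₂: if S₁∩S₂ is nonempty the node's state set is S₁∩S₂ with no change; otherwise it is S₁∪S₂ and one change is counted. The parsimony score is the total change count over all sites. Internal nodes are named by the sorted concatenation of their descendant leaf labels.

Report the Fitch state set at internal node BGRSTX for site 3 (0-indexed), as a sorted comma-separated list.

[col 0] GT: children G:{A}, T:{T} ∪→ {A,T}; cost 1
[col 0] RS: children R:{T}, S:{A} ∪→ {A,T}; cost 1
[col 0] GRST: children GT:{A,T}, RS:{A,T} ∩→ {A,T}; cost 0
[col 0] BGRST: children B:{C}, GRST:{A,T} ∪→ {A,C,T}; cost 1
[col 0] BGRSTX: children BGRST:{A,C,T}, X:{C} ∩→ {C}; cost 0
[col 1] GT: children G:{G}, T:{C} ∪→ {C,G}; cost 1
[col 1] RS: children R:{G}, S:{G} ∩→ {G}; cost 0
[col 1] GRST: children GT:{C,G}, RS:{G} ∩→ {G}; cost 0
[col 1] BGRST: children B:{C}, GRST:{G} ∪→ {C,G}; cost 1
[col 1] BGRSTX: children BGRST:{C,G}, X:{C} ∩→ {C}; cost 0
[col 2] GT: children G:{A}, T:{A} ∩→ {A}; cost 0
[col 2] RS: children R:{C}, S:{C} ∩→ {C}; cost 0
[col 2] GRST: children GT:{A}, RS:{C} ∪→ {A,C}; cost 1
[col 2] BGRST: children B:{C}, GRST:{A,C} ∩→ {C}; cost 0
[col 2] BGRSTX: children BGRST:{C}, X:{G} ∪→ {C,G}; cost 1
[col 3] GT: children G:{T}, T:{T} ∩→ {T}; cost 0
[col 3] RS: children R:{C}, S:{T} ∪→ {C,T}; cost 1
[col 3] GRST: children GT:{T}, RS:{C,T} ∩→ {T}; cost 0
[col 3] BGRST: children B:{T}, GRST:{T} ∩→ {T}; cost 0
[col 3] BGRSTX: children BGRST:{T}, X:{T} ∩→ {T}; cost 0
[col 4] GT: children G:{T}, T:{G} ∪→ {G,T}; cost 1
[col 4] RS: children R:{G}, S:{C} ∪→ {C,G}; cost 1
[col 4] GRST: children GT:{G,T}, RS:{C,G} ∩→ {G}; cost 0
[col 4] BGRST: children B:{T}, GRST:{G} ∪→ {G,T}; cost 1
[col 4] BGRSTX: children BGRST:{G,T}, X:{A} ∪→ {A,G,T}; cost 1
[col 5] GT: children G:{A}, T:{G} ∪→ {A,G}; cost 1
[col 5] RS: children R:{A}, S:{T} ∪→ {A,T}; cost 1
[col 5] GRST: children GT:{A,G}, RS:{A,T} ∩→ {A}; cost 0
[col 5] BGRST: children B:{T}, GRST:{A} ∪→ {A,T}; cost 1
[col 5] BGRSTX: children BGRST:{A,T}, X:{T} ∩→ {T}; cost 0
[col 6] GT: children G:{A}, T:{A} ∩→ {A}; cost 0
[col 6] RS: children R:{T}, S:{C} ∪→ {C,T}; cost 1
[col 6] GRST: children GT:{A}, RS:{C,T} ∪→ {A,C,T}; cost 1
[col 6] BGRST: children B:{C}, GRST:{A,C,T} ∩→ {C}; cost 0
[col 6] BGRSTX: children BGRST:{C}, X:{C} ∩→ {C}; cost 0
per-site changes: [3, 2, 2, 1, 4, 3, 2]; total = 17

T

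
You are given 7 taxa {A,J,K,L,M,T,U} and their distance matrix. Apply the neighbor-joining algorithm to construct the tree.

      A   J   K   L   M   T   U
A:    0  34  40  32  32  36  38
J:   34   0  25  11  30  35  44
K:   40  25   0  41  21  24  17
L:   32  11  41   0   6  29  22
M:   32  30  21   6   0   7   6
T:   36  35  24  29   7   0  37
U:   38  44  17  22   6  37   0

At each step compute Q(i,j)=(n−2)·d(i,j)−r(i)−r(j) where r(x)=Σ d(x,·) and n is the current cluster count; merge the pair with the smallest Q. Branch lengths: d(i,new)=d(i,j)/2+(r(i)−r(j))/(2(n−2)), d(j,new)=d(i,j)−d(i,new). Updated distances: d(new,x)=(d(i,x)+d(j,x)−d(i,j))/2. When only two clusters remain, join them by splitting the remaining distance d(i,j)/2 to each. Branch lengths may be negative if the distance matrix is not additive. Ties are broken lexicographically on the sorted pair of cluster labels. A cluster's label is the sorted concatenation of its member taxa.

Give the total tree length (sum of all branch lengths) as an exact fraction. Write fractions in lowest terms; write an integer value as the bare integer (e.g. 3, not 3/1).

1. join J+L (d=11, Q=-265) ⇒ JL; edges |J|=93/10, |L|=17/10
  updated: d(A,JL)=55/2, d(JL,K)=55/2, d(JL,M)=25/2, d(JL,T)=53/2, d(JL,U)=55/2
2. join K+U (d=17, Q=-187) ⇒ KU; edges |K|=9, |U|=8
  updated: d(A,KU)=61/2, d(JL,KU)=19, d(KU,M)=5, d(KU,T)=22
3. join A+JL (d=55/2, Q=-129) ⇒ AJL; edges |A|=41/2, |JL|=7
  updated: d(AJL,KU)=11, d(AJL,M)=17/2, d(AJL,T)=35/2
4. join AJL+KU (d=11, Q=-53) ⇒ AJKLU; edges |AJL|=21/4, |KU|=23/4
  updated: d(AJKLU,M)=5/4, d(AJKLU,T)=57/4
5. join AJKLU+M (d=5/4, Q=-45/2) ⇒ AJKLMU; edges |AJKLU|=17/4, |M|=-3
  updated: d(AJKLMU,T)=10
6. join AJKLMU+T (d=10) ⇒ AJKLMTU; edges |AJKLMU|=5, |T|=5
final tree: ((((A:41/2,(J:93/10,L:17/10):7):21/4,(K:9,U:8):23/4):17/4,M:-3):5,T:5)
total length: 311/4

311/4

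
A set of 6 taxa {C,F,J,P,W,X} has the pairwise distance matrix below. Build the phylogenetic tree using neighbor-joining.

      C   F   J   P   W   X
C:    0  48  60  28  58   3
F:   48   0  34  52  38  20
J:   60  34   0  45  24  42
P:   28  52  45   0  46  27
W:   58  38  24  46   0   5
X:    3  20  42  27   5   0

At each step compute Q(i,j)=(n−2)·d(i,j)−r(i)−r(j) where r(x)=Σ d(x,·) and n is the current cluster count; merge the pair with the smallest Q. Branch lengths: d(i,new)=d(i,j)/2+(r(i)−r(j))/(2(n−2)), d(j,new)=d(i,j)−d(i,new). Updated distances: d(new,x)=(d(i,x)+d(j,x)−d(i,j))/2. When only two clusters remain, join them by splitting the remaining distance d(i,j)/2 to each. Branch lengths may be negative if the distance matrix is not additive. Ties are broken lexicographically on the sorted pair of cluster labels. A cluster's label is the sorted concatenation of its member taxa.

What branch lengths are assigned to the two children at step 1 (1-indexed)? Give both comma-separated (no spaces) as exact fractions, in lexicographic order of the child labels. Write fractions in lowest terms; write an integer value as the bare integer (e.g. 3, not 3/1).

1. join C+P (d=28, Q=-283) ⇒ CP; edges |C|=111/8, |P|=113/8
  updated: d(CP,F)=36, d(CP,J)=77/2, d(CP,W)=38, d(CP,X)=1
2. join CP+X (d=1, Q=-357/2) ⇒ CPX; edges |CP|=97/12, |X|=-85/12
  updated: d(CPX,F)=55/2, d(CPX,J)=159/4, d(CPX,W)=21
3. join CPX+F (d=55/2, Q=-531/4) ⇒ CFPX; edges |CPX|=175/16, |F|=265/16
  updated: d(CFPX,J)=185/8, d(CFPX,W)=63/4
4. join CFPX+J (d=185/8, Q=-503/8) ⇒ CFJPX; edges |CFPX|=119/16, |J|=251/16
  updated: d(CFJPX,W)=133/16
5. join CFJPX+W (d=133/16) ⇒ CFJPWX; edges |CFJPX|=133/32, |W|=133/32
final tree: (((((C:111/8,P:113/8):97/12,X:-85/12):175/16,F:265/16):119/16,J:251/16):133/32,W:133/32)
total length: 1407/16

111/8,113/8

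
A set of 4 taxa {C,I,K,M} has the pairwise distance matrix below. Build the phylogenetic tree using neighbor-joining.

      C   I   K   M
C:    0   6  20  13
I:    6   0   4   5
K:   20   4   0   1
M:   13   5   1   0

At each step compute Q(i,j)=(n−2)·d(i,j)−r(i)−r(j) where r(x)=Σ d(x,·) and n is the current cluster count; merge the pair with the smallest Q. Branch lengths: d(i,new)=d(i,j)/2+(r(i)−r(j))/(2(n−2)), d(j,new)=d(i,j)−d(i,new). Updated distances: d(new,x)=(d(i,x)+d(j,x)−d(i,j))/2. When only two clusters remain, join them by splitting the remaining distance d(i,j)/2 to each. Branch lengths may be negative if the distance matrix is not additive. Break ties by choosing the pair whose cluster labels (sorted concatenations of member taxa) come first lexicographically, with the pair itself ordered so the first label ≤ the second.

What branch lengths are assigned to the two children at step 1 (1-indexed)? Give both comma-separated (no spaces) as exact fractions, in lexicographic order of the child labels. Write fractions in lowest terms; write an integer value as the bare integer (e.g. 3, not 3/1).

step 1: merge (C,I) at d=6, Q=-42; branch lengths C→9, I→-3; new cluster CI
  updated: d(CI,K)=9, d(CI,M)=6
step 2: merge (CI,K) at d=9, Q=-16; branch lengths CI→7, K→2; new cluster CIK
  updated: d(CIK,M)=-1
step 3: merge (CIK,M) at d=-1; branch lengths CIK→-1/2, M→-1/2; new cluster CIKM
final tree: (((C:9,I:-3):7,K:2):-1/2,M:-1/2)
total length: 14

9,-3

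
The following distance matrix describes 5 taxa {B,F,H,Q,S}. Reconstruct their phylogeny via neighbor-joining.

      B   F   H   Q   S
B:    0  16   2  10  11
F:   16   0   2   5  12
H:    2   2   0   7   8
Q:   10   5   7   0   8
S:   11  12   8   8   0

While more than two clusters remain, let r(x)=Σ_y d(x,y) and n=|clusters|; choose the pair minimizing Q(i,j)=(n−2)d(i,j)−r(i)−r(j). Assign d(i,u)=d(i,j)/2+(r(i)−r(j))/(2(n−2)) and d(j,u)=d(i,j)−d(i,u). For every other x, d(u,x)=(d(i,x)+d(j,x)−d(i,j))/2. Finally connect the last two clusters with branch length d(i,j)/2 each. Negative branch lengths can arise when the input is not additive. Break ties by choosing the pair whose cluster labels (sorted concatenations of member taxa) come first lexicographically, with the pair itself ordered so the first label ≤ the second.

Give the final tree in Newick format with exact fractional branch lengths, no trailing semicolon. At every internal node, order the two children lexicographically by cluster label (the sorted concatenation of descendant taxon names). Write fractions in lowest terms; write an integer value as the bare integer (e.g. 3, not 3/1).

((((B:13/3,H:-7/3):25/8,S:43/8):17/8,F:29/8):11/16,Q:11/16)

1. join B+H (d=2, Q=-52) ⇒ BH; edges |B|=13/3, |H|=-7/3
  updated: d(BH,F)=8, d(BH,Q)=15/2, d(BH,S)=17/2
2. join BH+S (d=17/2, Q=-71/2) ⇒ BHS; edges |BH|=25/8, |S|=43/8
  updated: d(BHS,F)=23/4, d(BHS,Q)=7/2
3. join BHS+F (d=23/4, Q=-57/4) ⇒ BFHS; edges |BHS|=17/8, |F|=29/8
  updated: d(BFHS,Q)=11/8
4. join BFHS+Q (d=11/8) ⇒ BFHQS; edges |BFHS|=11/16, |Q|=11/16
final tree: ((((B:13/3,H:-7/3):25/8,S:43/8):17/8,F:29/8):11/16,Q:11/16)
total length: 141/8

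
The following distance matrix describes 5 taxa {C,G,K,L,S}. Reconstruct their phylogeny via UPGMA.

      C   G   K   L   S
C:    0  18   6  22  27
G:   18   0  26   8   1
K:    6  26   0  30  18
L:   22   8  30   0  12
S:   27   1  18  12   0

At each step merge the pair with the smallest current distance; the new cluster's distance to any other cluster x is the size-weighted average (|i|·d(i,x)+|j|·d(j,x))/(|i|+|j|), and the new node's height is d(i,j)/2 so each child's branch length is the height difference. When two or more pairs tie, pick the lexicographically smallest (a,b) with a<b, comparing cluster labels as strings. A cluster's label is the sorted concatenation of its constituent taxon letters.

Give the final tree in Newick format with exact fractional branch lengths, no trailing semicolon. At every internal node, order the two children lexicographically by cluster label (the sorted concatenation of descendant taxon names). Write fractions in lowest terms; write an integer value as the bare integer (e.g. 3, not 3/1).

iteration 1: select G,S (d=1); attach at lengths (1/2, 1/2); label the merged cluster GS
  updated: d(C,GS)=45/2, d(GS,K)=22, d(GS,L)=10
iteration 2: select C,K (d=6); attach at lengths (3, 3); label the merged cluster CK
  updated: d(CK,GS)=89/4, d(CK,L)=26
iteration 3: select GS,L (d=10); attach at lengths (9/2, 5); label the merged cluster GLS
  updated: d(CK,GLS)=47/2
iteration 4: select CK,GLS (d=47/2); attach at lengths (35/4, 27/4); label the merged cluster CGKLS
final tree: ((C:3,K:3):35/4,((G:1/2,S:1/2):9/2,L:5):27/4)
total length: 32

((C:3,K:3):35/4,((G:1/2,S:1/2):9/2,L:5):27/4)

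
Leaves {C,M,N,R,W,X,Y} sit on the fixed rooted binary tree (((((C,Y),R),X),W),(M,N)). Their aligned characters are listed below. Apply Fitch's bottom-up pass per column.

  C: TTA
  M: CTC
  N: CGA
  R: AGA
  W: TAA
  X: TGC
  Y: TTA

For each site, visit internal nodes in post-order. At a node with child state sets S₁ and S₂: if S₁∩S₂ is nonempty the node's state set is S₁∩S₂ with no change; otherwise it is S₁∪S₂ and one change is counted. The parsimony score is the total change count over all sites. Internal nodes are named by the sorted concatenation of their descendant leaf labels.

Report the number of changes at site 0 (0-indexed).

2

CY@0: {T} ∩ {T} = {T} (intersection, +0)
CRY@0: {T} ∪ {A} = {A,T} (union, +1)
CRXY@0: {A,T} ∩ {T} = {T} (intersection, +0)
CRWXY@0: {T} ∩ {T} = {T} (intersection, +0)
MN@0: {C} ∩ {C} = {C} (intersection, +0)
CMNRWXY@0: {T} ∪ {C} = {C,T} (union, +1)
CY@1: {T} ∩ {T} = {T} (intersection, +0)
CRY@1: {T} ∪ {G} = {G,T} (union, +1)
CRXY@1: {G,T} ∩ {G} = {G} (intersection, +0)
CRWXY@1: {G} ∪ {A} = {A,G} (union, +1)
MN@1: {T} ∪ {G} = {G,T} (union, +1)
CMNRWXY@1: {A,G} ∩ {G,T} = {G} (intersection, +0)
CY@2: {A} ∩ {A} = {A} (intersection, +0)
CRY@2: {A} ∩ {A} = {A} (intersection, +0)
CRXY@2: {A} ∪ {C} = {A,C} (union, +1)
CRWXY@2: {A,C} ∩ {A} = {A} (intersection, +0)
MN@2: {C} ∪ {A} = {A,C} (union, +1)
CMNRWXY@2: {A} ∩ {A,C} = {A} (intersection, +0)
per-site changes: [2, 3, 2]; total = 7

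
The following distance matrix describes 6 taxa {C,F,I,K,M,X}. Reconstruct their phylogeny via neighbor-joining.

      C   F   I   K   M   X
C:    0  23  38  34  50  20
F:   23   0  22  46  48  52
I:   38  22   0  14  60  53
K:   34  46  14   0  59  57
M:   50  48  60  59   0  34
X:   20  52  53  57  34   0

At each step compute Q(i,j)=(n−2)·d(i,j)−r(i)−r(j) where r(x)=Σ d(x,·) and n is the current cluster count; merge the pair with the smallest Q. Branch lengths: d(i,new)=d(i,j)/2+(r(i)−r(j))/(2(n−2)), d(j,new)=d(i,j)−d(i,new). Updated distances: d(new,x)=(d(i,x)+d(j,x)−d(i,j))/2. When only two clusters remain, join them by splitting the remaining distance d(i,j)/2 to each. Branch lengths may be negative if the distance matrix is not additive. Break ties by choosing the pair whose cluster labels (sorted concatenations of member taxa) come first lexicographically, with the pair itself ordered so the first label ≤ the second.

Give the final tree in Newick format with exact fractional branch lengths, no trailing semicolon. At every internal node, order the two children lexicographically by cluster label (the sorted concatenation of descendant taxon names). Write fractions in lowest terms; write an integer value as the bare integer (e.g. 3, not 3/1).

1. join I+K (d=14, Q=-341) ⇒ IK; edges |I|=33/8, |K|=79/8
  updated: d(C,IK)=29, d(F,IK)=27, d(IK,M)=105/2, d(IK,X)=48
2. join M+X (d=34, Q=-473/2) ⇒ MX; edges |M|=265/12, |X|=143/12
  updated: d(C,MX)=18, d(F,MX)=33, d(IK,MX)=133/4
3. join C+MX (d=18, Q=-473/4) ⇒ CMX; edges |C|=87/16, |MX|=201/16
  updated: d(CMX,F)=19, d(CMX,IK)=177/8
4. join CMX+F (d=19, Q=-545/8) ⇒ CFMX; edges |CMX|=113/16, |F|=191/16
  updated: d(CFMX,IK)=241/16
5. join CFMX+IK (d=241/16) ⇒ CFIKMX; edges |CFMX|=241/32, |IK|=241/32
final tree: (((C:87/16,(M:265/12,X:143/12):201/16):113/16,F:191/16):241/32,(I:33/8,K:79/8):241/32)
total length: 1601/16

(((C:87/16,(M:265/12,X:143/12):201/16):113/16,F:191/16):241/32,(I:33/8,K:79/8):241/32)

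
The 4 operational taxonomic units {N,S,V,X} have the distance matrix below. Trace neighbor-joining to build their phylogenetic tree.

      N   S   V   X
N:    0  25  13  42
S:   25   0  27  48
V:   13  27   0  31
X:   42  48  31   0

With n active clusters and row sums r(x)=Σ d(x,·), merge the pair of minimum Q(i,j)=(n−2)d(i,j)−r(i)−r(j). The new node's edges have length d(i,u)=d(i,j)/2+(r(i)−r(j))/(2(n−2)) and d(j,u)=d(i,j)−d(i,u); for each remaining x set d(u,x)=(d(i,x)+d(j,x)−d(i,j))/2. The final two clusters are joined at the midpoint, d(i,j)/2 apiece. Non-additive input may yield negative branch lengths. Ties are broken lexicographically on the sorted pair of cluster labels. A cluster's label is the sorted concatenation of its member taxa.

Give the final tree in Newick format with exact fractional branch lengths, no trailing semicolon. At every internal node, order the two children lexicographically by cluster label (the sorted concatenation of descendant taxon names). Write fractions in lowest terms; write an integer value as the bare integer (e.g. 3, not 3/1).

(((N:15/2,S:35/2):9/2,V:3):14,X:14)

iteration 1: select N,S (d=25, Q=-130); attach at lengths (15/2, 35/2); label the merged cluster NS
  updated: d(NS,V)=15/2, d(NS,X)=65/2
iteration 2: select NS,V (d=15/2, Q=-71); attach at lengths (9/2, 3); label the merged cluster NSV
  updated: d(NSV,X)=28
iteration 3: select NSV,X (d=28); attach at lengths (14, 14); label the merged cluster NSVX
final tree: (((N:15/2,S:35/2):9/2,V:3):14,X:14)
total length: 121/2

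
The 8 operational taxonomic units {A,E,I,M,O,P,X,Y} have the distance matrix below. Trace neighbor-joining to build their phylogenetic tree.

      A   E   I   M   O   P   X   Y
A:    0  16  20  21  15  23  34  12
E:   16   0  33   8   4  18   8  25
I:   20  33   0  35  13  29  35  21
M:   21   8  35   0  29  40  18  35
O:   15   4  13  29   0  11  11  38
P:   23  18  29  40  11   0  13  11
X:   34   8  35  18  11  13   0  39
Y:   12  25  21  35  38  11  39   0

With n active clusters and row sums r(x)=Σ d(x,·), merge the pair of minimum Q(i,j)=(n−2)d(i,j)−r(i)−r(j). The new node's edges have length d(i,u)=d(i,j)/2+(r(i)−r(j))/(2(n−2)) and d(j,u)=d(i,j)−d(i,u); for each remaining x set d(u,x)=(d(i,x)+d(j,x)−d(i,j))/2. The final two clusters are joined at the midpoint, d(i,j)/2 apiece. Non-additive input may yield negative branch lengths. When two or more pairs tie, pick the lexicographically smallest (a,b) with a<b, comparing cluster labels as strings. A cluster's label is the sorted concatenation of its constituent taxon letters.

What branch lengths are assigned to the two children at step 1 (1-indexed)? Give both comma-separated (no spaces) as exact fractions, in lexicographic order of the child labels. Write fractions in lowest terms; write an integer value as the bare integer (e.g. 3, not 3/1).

iteration 1: select P,Y (d=11, Q=-260); attach at lengths (5/2, 17/2); label the merged cluster PY
  updated: d(A,PY)=12, d(E,PY)=16, d(I,PY)=39/2, d(M,PY)=32, d(O,PY)=19, d(PY,X)=41/2
iteration 2: select E,M (d=8, Q=-188); attach at lengths (-9/5, 49/5); label the merged cluster EM
  updated: d(A,EM)=29/2, d(EM,I)=30, d(EM,O)=25/2, d(EM,PY)=20, d(EM,X)=9
iteration 3: select EM,X (d=9, Q=-319/2); attach at lengths (25/16, 119/16); label the merged cluster EMX
  updated: d(A,EMX)=79/4, d(EMX,I)=28, d(EMX,O)=29/4, d(EMX,PY)=63/4
iteration 4: select EMX,O (d=29/4, Q=-413/4); attach at lengths (51/8, 7/8); label the merged cluster EMOX
  updated: d(A,EMOX)=55/4, d(EMOX,I)=135/8, d(EMOX,PY)=55/4
iteration 5: select A,PY (d=12, Q=-67); attach at lengths (49/8, 47/8); label the merged cluster APY
  updated: d(APY,EMOX)=31/4, d(APY,I)=55/4
iteration 6: select APY,EMOX (d=31/4, Q=-307/8); attach at lengths (37/16, 87/16); label the merged cluster AEMOPXY
  updated: d(AEMOPXY,I)=183/16
iteration 7: select AEMOPXY,I (d=183/16); attach at lengths (183/32, 183/32); label the merged cluster AEIMOPXY
final tree: (((A:49/8,(P:5/2,Y:17/2):47/8):37/16,(((E:-9/5,M:49/5):25/16,X:119/16):51/8,O:7/8):87/16):183/32,I:183/32)
total length: 1063/16

5/2,17/2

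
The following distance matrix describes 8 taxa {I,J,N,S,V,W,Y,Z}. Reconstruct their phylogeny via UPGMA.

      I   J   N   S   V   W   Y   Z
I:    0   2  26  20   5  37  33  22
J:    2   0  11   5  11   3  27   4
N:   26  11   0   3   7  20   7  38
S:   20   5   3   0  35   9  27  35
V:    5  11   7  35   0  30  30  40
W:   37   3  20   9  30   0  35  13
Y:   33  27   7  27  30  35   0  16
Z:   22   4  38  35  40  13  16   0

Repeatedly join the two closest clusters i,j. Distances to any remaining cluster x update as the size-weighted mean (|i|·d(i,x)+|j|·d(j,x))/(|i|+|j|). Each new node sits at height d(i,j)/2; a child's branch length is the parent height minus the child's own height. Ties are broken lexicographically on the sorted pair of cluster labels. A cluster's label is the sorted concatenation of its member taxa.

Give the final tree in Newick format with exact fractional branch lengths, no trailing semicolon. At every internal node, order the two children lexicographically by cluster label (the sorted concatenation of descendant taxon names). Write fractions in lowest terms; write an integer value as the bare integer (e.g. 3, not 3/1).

((((I:1,J:1):3,V:4):61/9,((N:3/2,S:3/2):7,Y:17/2):41/18):91/72,(W:13/2,Z:13/2):133/24)

1. join I+J (d=2) ⇒ IJ; edges |I|=1, |J|=1
  updated: d(IJ,N)=37/2, d(IJ,S)=25/2, d(IJ,V)=8, d(IJ,W)=20, d(IJ,Y)=30, d(IJ,Z)=13
2. join N+S (d=3) ⇒ NS; edges |N|=3/2, |S|=3/2
  updated: d(IJ,NS)=31/2, d(NS,V)=21, d(NS,W)=29/2, d(NS,Y)=17, d(NS,Z)=73/2
3. join IJ+V (d=8) ⇒ IJV; edges |IJ|=3, |V|=4
  updated: d(IJV,NS)=52/3, d(IJV,W)=70/3, d(IJV,Y)=30, d(IJV,Z)=22
4. join W+Z (d=13) ⇒ WZ; edges |W|=13/2, |Z|=13/2
  updated: d(IJV,WZ)=68/3, d(NS,WZ)=51/2, d(WZ,Y)=51/2
5. join NS+Y (d=17) ⇒ NSY; edges |NS|=7, |Y|=17/2
  updated: d(IJV,NSY)=194/9, d(NSY,WZ)=51/2
6. join IJV+NSY (d=194/9) ⇒ IJNSVY; edges |IJV|=61/9, |NSY|=41/18
  updated: d(IJNSVY,WZ)=289/12
7. join IJNSVY+WZ (d=289/12) ⇒ IJNSVWYZ; edges |IJNSVY|=91/72, |WZ|=133/24
final tree: ((((I:1,J:1):3,V:4):61/9,((N:3/2,S:3/2):7,Y:17/2):41/18):91/72,(W:13/2,Z:13/2):133/24)
total length: 2029/36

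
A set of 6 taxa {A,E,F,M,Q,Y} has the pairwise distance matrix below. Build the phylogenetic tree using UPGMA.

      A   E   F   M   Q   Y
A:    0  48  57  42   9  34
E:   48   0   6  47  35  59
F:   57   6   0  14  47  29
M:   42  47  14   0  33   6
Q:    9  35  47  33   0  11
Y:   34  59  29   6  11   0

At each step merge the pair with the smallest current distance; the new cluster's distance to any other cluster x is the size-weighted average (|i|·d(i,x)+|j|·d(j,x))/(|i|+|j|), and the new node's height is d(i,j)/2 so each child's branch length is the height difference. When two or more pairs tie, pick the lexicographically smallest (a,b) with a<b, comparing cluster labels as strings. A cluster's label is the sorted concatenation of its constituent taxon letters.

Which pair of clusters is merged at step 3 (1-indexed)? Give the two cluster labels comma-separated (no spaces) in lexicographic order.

step 1: merge (E,F) at d=6; branch lengths E→3, F→3; new cluster EF
  updated: d(A,EF)=105/2, d(EF,M)=61/2, d(EF,Q)=41, d(EF,Y)=44
step 2: merge (M,Y) at d=6; branch lengths M→3, Y→3; new cluster MY
  updated: d(A,MY)=38, d(EF,MY)=149/4, d(MY,Q)=22
step 3: merge (A,Q) at d=9; branch lengths A→9/2, Q→9/2; new cluster AQ
  updated: d(AQ,EF)=187/4, d(AQ,MY)=30
step 4: merge (AQ,MY) at d=30; branch lengths AQ→21/2, MY→12; new cluster AMQY
  updated: d(AMQY,EF)=42
step 5: merge (AMQY,EF) at d=42; branch lengths AMQY→6, EF→18; new cluster AEFMQY
final tree: (((A:9/2,Q:9/2):21/2,(M:3,Y:3):12):6,(E:3,F:3):18)
total length: 135/2

A,Q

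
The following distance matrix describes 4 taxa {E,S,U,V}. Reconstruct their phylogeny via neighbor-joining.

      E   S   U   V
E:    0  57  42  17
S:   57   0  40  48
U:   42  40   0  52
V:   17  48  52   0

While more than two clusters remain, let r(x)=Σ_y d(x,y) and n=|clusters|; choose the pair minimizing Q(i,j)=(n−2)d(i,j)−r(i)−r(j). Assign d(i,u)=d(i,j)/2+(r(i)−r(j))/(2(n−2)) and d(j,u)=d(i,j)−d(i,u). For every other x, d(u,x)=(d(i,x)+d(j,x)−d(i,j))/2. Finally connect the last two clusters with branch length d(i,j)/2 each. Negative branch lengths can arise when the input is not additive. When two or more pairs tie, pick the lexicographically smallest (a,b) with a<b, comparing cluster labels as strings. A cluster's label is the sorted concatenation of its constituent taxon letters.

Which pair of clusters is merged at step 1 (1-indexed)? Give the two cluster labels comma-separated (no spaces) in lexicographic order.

E,V

iteration 1: select E,V (d=17, Q=-199); attach at lengths (33/4, 35/4); label the merged cluster EV
  updated: d(EV,S)=44, d(EV,U)=77/2
iteration 2: select EV,S (d=44, Q=-245/2); attach at lengths (85/4, 91/4); label the merged cluster ESV
  updated: d(ESV,U)=69/4
iteration 3: select ESV,U (d=69/4); attach at lengths (69/8, 69/8); label the merged cluster ESUV
final tree: (((E:33/4,V:35/4):85/4,S:91/4):69/8,U:69/8)
total length: 313/4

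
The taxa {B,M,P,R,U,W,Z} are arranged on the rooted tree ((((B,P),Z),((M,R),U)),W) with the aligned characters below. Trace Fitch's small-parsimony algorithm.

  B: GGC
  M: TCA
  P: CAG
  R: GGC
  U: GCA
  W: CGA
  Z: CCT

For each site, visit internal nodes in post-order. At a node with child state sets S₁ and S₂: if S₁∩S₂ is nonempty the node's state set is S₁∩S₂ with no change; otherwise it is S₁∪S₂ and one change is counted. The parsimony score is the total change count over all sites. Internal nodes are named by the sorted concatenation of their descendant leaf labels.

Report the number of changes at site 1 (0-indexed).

BP@0: {G} ∪ {C} = {C,G} (union, +1)
BPZ@0: {C,G} ∩ {C} = {C} (intersection, +0)
MR@0: {T} ∪ {G} = {G,T} (union, +1)
MRU@0: {G,T} ∩ {G} = {G} (intersection, +0)
BMPRUZ@0: {C} ∪ {G} = {C,G} (union, +1)
BMPRUWZ@0: {C,G} ∩ {C} = {C} (intersection, +0)
BP@1: {G} ∪ {A} = {A,G} (union, +1)
BPZ@1: {A,G} ∪ {C} = {A,C,G} (union, +1)
MR@1: {C} ∪ {G} = {C,G} (union, +1)
MRU@1: {C,G} ∩ {C} = {C} (intersection, +0)
BMPRUZ@1: {A,C,G} ∩ {C} = {C} (intersection, +0)
BMPRUWZ@1: {C} ∪ {G} = {C,G} (union, +1)
BP@2: {C} ∪ {G} = {C,G} (union, +1)
BPZ@2: {C,G} ∪ {T} = {C,G,T} (union, +1)
MR@2: {A} ∪ {C} = {A,C} (union, +1)
MRU@2: {A,C} ∩ {A} = {A} (intersection, +0)
BMPRUZ@2: {C,G,T} ∪ {A} = {A,C,G,T} (union, +1)
BMPRUWZ@2: {A,C,G,T} ∩ {A} = {A} (intersection, +0)
per-site changes: [3, 4, 4]; total = 11

4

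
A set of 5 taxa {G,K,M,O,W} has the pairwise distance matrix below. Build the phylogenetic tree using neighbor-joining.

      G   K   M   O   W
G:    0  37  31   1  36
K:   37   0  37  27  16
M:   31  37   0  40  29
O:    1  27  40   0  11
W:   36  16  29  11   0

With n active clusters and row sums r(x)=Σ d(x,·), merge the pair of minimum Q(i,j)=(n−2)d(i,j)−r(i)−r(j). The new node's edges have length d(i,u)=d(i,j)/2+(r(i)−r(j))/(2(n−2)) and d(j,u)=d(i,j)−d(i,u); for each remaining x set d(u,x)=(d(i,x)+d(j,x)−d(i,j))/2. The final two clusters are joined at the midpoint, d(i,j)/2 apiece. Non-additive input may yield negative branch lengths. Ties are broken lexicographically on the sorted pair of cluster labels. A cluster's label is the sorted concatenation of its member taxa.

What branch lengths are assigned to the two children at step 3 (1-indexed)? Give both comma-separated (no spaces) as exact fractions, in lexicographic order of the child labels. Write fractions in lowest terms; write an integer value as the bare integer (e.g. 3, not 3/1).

37/8,97/8

1. join G+O (d=1, Q=-181) ⇒ GO; edges |G|=29/6, |O|=-23/6
  updated: d(GO,K)=63/2, d(GO,M)=35, d(GO,W)=23
2. join GO+M (d=35, Q=-241/2) ⇒ GMO; edges |GO|=117/8, |M|=163/8
  updated: d(GMO,K)=67/4, d(GMO,W)=17/2
3. join GMO+K (d=67/4, Q=-165/4) ⇒ GKMO; edges |GMO|=37/8, |K|=97/8
  updated: d(GKMO,W)=31/8
4. join GKMO+W (d=31/8) ⇒ GKMOW; edges |GKMO|=31/16, |W|=31/16
final tree: ((((G:29/6,O:-23/6):117/8,M:163/8):37/8,K:97/8):31/16,W:31/16)
total length: 453/8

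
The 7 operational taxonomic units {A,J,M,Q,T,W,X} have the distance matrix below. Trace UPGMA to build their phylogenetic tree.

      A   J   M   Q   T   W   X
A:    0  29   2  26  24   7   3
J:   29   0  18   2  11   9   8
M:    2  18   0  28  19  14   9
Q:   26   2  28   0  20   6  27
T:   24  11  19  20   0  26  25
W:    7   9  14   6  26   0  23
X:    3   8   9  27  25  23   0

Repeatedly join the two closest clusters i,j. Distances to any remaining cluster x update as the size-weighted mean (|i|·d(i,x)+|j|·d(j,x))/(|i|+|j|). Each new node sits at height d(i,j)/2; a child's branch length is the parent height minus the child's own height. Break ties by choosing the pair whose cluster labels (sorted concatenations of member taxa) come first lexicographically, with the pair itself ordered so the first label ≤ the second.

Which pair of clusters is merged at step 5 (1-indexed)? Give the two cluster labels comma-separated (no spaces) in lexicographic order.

JQW,T

iteration 1: select A,M (d=2); attach at lengths (1, 1); label the merged cluster AM
  updated: d(AM,J)=47/2, d(AM,Q)=27, d(AM,T)=43/2, d(AM,W)=21/2, d(AM,X)=6
iteration 2: select J,Q (d=2); attach at lengths (1, 1); label the merged cluster JQ
  updated: d(AM,JQ)=101/4, d(JQ,T)=31/2, d(JQ,W)=15/2, d(JQ,X)=35/2
iteration 3: select AM,X (d=6); attach at lengths (2, 3); label the merged cluster AMX
  updated: d(AMX,JQ)=68/3, d(AMX,T)=68/3, d(AMX,W)=44/3
iteration 4: select JQ,W (d=15/2); attach at lengths (11/4, 15/4); label the merged cluster JQW
  updated: d(AMX,JQW)=20, d(JQW,T)=19
iteration 5: select JQW,T (d=19); attach at lengths (23/4, 19/2); label the merged cluster JQTW
  updated: d(AMX,JQTW)=62/3
iteration 6: select AMX,JQTW (d=62/3); attach at lengths (22/3, 5/6); label the merged cluster AJMQTWX
final tree: (((A:1,M:1):2,X:3):22/3,(((J:1,Q:1):11/4,W:15/4):23/4,T:19/2):5/6)
total length: 467/12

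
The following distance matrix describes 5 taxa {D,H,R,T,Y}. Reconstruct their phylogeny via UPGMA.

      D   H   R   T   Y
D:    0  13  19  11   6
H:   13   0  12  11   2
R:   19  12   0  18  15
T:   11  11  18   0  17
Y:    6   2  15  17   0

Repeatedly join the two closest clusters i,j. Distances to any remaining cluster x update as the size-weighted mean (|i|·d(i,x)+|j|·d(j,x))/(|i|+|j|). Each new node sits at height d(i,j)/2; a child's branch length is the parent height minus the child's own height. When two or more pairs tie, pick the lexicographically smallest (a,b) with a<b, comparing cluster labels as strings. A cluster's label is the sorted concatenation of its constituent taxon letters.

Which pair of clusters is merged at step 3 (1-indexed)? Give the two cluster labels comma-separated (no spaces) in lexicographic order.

DHY,T

step 1: merge (H,Y) at d=2; branch lengths H→1, Y→1; new cluster HY
  updated: d(D,HY)=19/2, d(HY,R)=27/2, d(HY,T)=14
step 2: merge (D,HY) at d=19/2; branch lengths D→19/4, HY→15/4; new cluster DHY
  updated: d(DHY,R)=46/3, d(DHY,T)=13
step 3: merge (DHY,T) at d=13; branch lengths DHY→7/4, T→13/2; new cluster DHTY
  updated: d(DHTY,R)=16
step 4: merge (DHTY,R) at d=16; branch lengths DHTY→3/2, R→8; new cluster DHRTY
final tree: (((D:19/4,(H:1,Y:1):15/4):7/4,T:13/2):3/2,R:8)
total length: 113/4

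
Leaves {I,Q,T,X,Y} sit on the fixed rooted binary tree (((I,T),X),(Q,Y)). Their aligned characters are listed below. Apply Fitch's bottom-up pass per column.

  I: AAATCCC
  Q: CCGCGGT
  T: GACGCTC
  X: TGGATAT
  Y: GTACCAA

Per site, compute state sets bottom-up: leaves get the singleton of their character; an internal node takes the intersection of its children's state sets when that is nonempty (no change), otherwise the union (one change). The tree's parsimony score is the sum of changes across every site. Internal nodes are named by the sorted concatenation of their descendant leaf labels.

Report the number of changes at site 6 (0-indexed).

site 0, node IT: I={A} ∪ T={G} → {A,G} (+1)
site 0, node ITX: IT={A,G} ∪ X={T} → {A,G,T} (+1)
site 0, node QY: Q={C} ∪ Y={G} → {C,G} (+1)
site 0, node IQTXY: ITX={A,G,T} ∩ QY={C,G} → {G} (+0)
site 1, node IT: I={A} ∩ T={A} → {A} (+0)
site 1, node ITX: IT={A} ∪ X={G} → {A,G} (+1)
site 1, node QY: Q={C} ∪ Y={T} → {C,T} (+1)
site 1, node IQTXY: ITX={A,G} ∪ QY={C,T} → {A,C,G,T} (+1)
site 2, node IT: I={A} ∪ T={C} → {A,C} (+1)
site 2, node ITX: IT={A,C} ∪ X={G} → {A,C,G} (+1)
site 2, node QY: Q={G} ∪ Y={A} → {A,G} (+1)
site 2, node IQTXY: ITX={A,C,G} ∩ QY={A,G} → {A,G} (+0)
site 3, node IT: I={T} ∪ T={G} → {G,T} (+1)
site 3, node ITX: IT={G,T} ∪ X={A} → {A,G,T} (+1)
site 3, node QY: Q={C} ∩ Y={C} → {C} (+0)
site 3, node IQTXY: ITX={A,G,T} ∪ QY={C} → {A,C,G,T} (+1)
site 4, node IT: I={C} ∩ T={C} → {C} (+0)
site 4, node ITX: IT={C} ∪ X={T} → {C,T} (+1)
site 4, node QY: Q={G} ∪ Y={C} → {C,G} (+1)
site 4, node IQTXY: ITX={C,T} ∩ QY={C,G} → {C} (+0)
site 5, node IT: I={C} ∪ T={T} → {C,T} (+1)
site 5, node ITX: IT={C,T} ∪ X={A} → {A,C,T} (+1)
site 5, node QY: Q={G} ∪ Y={A} → {A,G} (+1)
site 5, node IQTXY: ITX={A,C,T} ∩ QY={A,G} → {A} (+0)
site 6, node IT: I={C} ∩ T={C} → {C} (+0)
site 6, node ITX: IT={C} ∪ X={T} → {C,T} (+1)
site 6, node QY: Q={T} ∪ Y={A} → {A,T} (+1)
site 6, node IQTXY: ITX={C,T} ∩ QY={A,T} → {T} (+0)
per-site changes: [3, 3, 3, 3, 2, 3, 2]; total = 19

2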